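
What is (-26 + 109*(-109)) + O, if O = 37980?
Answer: 26073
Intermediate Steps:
(-26 + 109*(-109)) + O = (-26 + 109*(-109)) + 37980 = (-26 - 11881) + 37980 = -11907 + 37980 = 26073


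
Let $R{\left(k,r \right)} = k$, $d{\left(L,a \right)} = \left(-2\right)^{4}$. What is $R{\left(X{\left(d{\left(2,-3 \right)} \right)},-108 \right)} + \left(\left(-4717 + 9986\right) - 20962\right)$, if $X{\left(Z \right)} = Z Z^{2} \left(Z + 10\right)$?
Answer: $90803$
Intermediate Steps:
$d{\left(L,a \right)} = 16$
$X{\left(Z \right)} = Z^{3} \left(10 + Z\right)$
$R{\left(X{\left(d{\left(2,-3 \right)} \right)},-108 \right)} + \left(\left(-4717 + 9986\right) - 20962\right) = 16^{3} \left(10 + 16\right) + \left(\left(-4717 + 9986\right) - 20962\right) = 4096 \cdot 26 + \left(5269 - 20962\right) = 106496 - 15693 = 90803$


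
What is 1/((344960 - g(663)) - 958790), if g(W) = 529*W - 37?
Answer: -1/964520 ≈ -1.0368e-6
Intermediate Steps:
g(W) = -37 + 529*W
1/((344960 - g(663)) - 958790) = 1/((344960 - (-37 + 529*663)) - 958790) = 1/((344960 - (-37 + 350727)) - 958790) = 1/((344960 - 1*350690) - 958790) = 1/((344960 - 350690) - 958790) = 1/(-5730 - 958790) = 1/(-964520) = -1/964520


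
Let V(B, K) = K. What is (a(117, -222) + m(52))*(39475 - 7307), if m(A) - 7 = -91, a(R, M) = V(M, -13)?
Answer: -3120296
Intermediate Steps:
a(R, M) = -13
m(A) = -84 (m(A) = 7 - 91 = -84)
(a(117, -222) + m(52))*(39475 - 7307) = (-13 - 84)*(39475 - 7307) = -97*32168 = -3120296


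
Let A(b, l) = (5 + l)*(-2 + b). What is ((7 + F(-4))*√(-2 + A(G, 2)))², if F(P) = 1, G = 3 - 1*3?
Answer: -1024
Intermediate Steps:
G = 0 (G = 3 - 3 = 0)
A(b, l) = (-2 + b)*(5 + l)
((7 + F(-4))*√(-2 + A(G, 2)))² = ((7 + 1)*√(-2 + (-10 - 2*2 + 5*0 + 0*2)))² = (8*√(-2 + (-10 - 4 + 0 + 0)))² = (8*√(-2 - 14))² = (8*√(-16))² = (8*(4*I))² = (32*I)² = -1024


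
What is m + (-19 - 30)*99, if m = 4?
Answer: -4847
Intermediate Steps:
m + (-19 - 30)*99 = 4 + (-19 - 30)*99 = 4 - 49*99 = 4 - 4851 = -4847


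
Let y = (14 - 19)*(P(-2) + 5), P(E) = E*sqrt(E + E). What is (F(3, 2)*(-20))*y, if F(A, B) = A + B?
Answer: 2500 - 2000*I ≈ 2500.0 - 2000.0*I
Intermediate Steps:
P(E) = sqrt(2)*E**(3/2) (P(E) = E*sqrt(2*E) = E*(sqrt(2)*sqrt(E)) = sqrt(2)*E**(3/2))
y = -25 + 20*I (y = (14 - 19)*(sqrt(2)*(-2)**(3/2) + 5) = -5*(sqrt(2)*(-2*I*sqrt(2)) + 5) = -5*(-4*I + 5) = -5*(5 - 4*I) = -25 + 20*I ≈ -25.0 + 20.0*I)
(F(3, 2)*(-20))*y = ((3 + 2)*(-20))*(-25 + 20*I) = (5*(-20))*(-25 + 20*I) = -100*(-25 + 20*I) = 2500 - 2000*I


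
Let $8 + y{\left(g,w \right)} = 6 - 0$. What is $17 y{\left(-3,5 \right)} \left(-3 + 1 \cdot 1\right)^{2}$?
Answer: $-136$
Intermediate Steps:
$y{\left(g,w \right)} = -2$ ($y{\left(g,w \right)} = -8 + \left(6 - 0\right) = -8 + \left(6 + 0\right) = -8 + 6 = -2$)
$17 y{\left(-3,5 \right)} \left(-3 + 1 \cdot 1\right)^{2} = 17 \left(-2\right) \left(-3 + 1 \cdot 1\right)^{2} = - 34 \left(-3 + 1\right)^{2} = - 34 \left(-2\right)^{2} = \left(-34\right) 4 = -136$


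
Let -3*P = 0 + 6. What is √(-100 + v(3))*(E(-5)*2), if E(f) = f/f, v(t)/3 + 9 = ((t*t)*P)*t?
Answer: 34*I ≈ 34.0*I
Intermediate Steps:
P = -2 (P = -(0 + 6)/3 = -⅓*6 = -2)
v(t) = -27 - 6*t³ (v(t) = -27 + 3*(((t*t)*(-2))*t) = -27 + 3*((t²*(-2))*t) = -27 + 3*((-2*t²)*t) = -27 + 3*(-2*t³) = -27 - 6*t³)
E(f) = 1
√(-100 + v(3))*(E(-5)*2) = √(-100 + (-27 - 6*3³))*(1*2) = √(-100 + (-27 - 6*27))*2 = √(-100 + (-27 - 162))*2 = √(-100 - 189)*2 = √(-289)*2 = (17*I)*2 = 34*I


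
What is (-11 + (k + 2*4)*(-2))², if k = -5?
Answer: 289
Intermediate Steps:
(-11 + (k + 2*4)*(-2))² = (-11 + (-5 + 2*4)*(-2))² = (-11 + (-5 + 8)*(-2))² = (-11 + 3*(-2))² = (-11 - 6)² = (-17)² = 289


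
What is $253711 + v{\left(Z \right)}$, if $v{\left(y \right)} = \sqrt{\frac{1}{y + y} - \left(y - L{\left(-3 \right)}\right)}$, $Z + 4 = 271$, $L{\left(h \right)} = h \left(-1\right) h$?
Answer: $253711 + \frac{i \sqrt{78702522}}{534} \approx 2.5371 \cdot 10^{5} + 16.613 i$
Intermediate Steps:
$L{\left(h \right)} = - h^{2}$ ($L{\left(h \right)} = - h h = - h^{2}$)
$Z = 267$ ($Z = -4 + 271 = 267$)
$v{\left(y \right)} = \sqrt{-9 + \frac{1}{2 y} - y}$ ($v{\left(y \right)} = \sqrt{\frac{1}{y + y} - \left(9 + y\right)} = \sqrt{\frac{1}{2 y} - \left(9 + y\right)} = \sqrt{-9 + \frac{1}{2 y} - y}$)
$253711 + v{\left(Z \right)} = 253711 + \frac{\sqrt{-36 - 1068 + \frac{2}{267}}}{2} = 253711 + \frac{\sqrt{- \frac{294766}{267}}}{2} = 253711 + \frac{\frac{1}{267} i \sqrt{78702522}}{2} = 253711 + \frac{i \sqrt{78702522}}{534}$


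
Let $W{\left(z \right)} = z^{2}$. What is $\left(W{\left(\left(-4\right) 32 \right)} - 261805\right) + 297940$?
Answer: $52519$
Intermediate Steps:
$\left(W{\left(\left(-4\right) 32 \right)} - 261805\right) + 297940 = \left(\left(\left(-4\right) 32\right)^{2} - 261805\right) + 297940 = \left(\left(-128\right)^{2} - 261805\right) + 297940 = \left(16384 - 261805\right) + 297940 = -245421 + 297940 = 52519$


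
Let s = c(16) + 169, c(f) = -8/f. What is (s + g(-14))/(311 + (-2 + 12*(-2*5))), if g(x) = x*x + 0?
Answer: 27/14 ≈ 1.9286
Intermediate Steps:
g(x) = x² (g(x) = x² + 0 = x²)
s = 337/2 (s = -8/16 + 169 = -8*1/16 + 169 = -½ + 169 = 337/2 ≈ 168.50)
(s + g(-14))/(311 + (-2 + 12*(-2*5))) = (337/2 + (-14)²)/(311 + (-2 + 12*(-2*5))) = (337/2 + 196)/(311 + (-2 + 12*(-10))) = 729/(2*(311 + (-2 - 120))) = 729/(2*(311 - 122)) = (729/2)/189 = (729/2)*(1/189) = 27/14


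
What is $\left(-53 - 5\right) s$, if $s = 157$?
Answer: $-9106$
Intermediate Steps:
$\left(-53 - 5\right) s = \left(-53 - 5\right) 157 = \left(-58\right) 157 = -9106$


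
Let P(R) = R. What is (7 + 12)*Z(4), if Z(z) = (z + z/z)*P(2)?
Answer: 190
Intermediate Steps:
Z(z) = 2 + 2*z (Z(z) = (z + z/z)*2 = (z + 1)*2 = (1 + z)*2 = 2 + 2*z)
(7 + 12)*Z(4) = (7 + 12)*(2 + 2*4) = 19*(2 + 8) = 19*10 = 190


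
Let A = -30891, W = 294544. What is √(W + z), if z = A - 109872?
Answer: √153781 ≈ 392.15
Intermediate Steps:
z = -140763 (z = -30891 - 109872 = -140763)
√(W + z) = √(294544 - 140763) = √153781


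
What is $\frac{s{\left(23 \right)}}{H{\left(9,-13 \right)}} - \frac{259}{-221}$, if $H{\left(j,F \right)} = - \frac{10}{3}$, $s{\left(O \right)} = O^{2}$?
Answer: $- \frac{348137}{2210} \approx -157.53$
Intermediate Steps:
$H{\left(j,F \right)} = - \frac{10}{3}$ ($H{\left(j,F \right)} = \left(-10\right) \frac{1}{3} = - \frac{10}{3}$)
$\frac{s{\left(23 \right)}}{H{\left(9,-13 \right)}} - \frac{259}{-221} = \frac{23^{2}}{- \frac{10}{3}} - \frac{259}{-221} = 529 \left(- \frac{3}{10}\right) - - \frac{259}{221} = - \frac{1587}{10} + \frac{259}{221} = - \frac{348137}{2210}$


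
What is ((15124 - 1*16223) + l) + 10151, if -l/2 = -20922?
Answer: 50896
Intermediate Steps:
l = 41844 (l = -2*(-20922) = 41844)
((15124 - 1*16223) + l) + 10151 = ((15124 - 1*16223) + 41844) + 10151 = ((15124 - 16223) + 41844) + 10151 = (-1099 + 41844) + 10151 = 40745 + 10151 = 50896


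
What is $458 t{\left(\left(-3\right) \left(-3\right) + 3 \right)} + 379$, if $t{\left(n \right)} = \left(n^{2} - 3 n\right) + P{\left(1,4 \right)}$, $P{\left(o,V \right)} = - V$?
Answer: $48011$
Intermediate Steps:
$t{\left(n \right)} = -4 + n^{2} - 3 n$ ($t{\left(n \right)} = \left(n^{2} - 3 n\right) - 4 = -4 + n^{2} - 3 n$)
$458 t{\left(\left(-3\right) \left(-3\right) + 3 \right)} + 379 = 458 \left(-4 + \left(\left(-3\right) \left(-3\right) + 3\right)^{2} - 3 \left(\left(-3\right) \left(-3\right) + 3\right)\right) + 379 = 458 \left(-4 + \left(9 + 3\right)^{2} - 3 \left(9 + 3\right)\right) + 379 = 458 \left(-4 + 12^{2} - 36\right) + 379 = 458 \left(-4 + 144 - 36\right) + 379 = 458 \cdot 104 + 379 = 47632 + 379 = 48011$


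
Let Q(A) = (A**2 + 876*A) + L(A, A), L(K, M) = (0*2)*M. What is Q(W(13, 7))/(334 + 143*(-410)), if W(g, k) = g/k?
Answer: -79885/2856504 ≈ -0.027966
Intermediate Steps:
L(K, M) = 0 (L(K, M) = 0*M = 0)
Q(A) = A**2 + 876*A (Q(A) = (A**2 + 876*A) + 0 = A**2 + 876*A)
Q(W(13, 7))/(334 + 143*(-410)) = ((13/7)*(876 + 13/7))/(334 + 143*(-410)) = ((13*(1/7))*(876 + 13*(1/7)))/(334 - 58630) = (13*(876 + 13/7)/7)/(-58296) = ((13/7)*(6145/7))*(-1/58296) = (79885/49)*(-1/58296) = -79885/2856504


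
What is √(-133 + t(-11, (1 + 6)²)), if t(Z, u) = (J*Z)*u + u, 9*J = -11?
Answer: √5173/3 ≈ 23.975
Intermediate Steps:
J = -11/9 (J = (⅑)*(-11) = -11/9 ≈ -1.2222)
t(Z, u) = u - 11*Z*u/9 (t(Z, u) = (-11*Z/9)*u + u = -11*Z*u/9 + u = u - 11*Z*u/9)
√(-133 + t(-11, (1 + 6)²)) = √(-133 + (1 + 6)²*(9 - 11*(-11))/9) = √(-133 + (⅑)*7²*(9 + 121)) = √(-133 + (⅑)*49*130) = √(-133 + 6370/9) = √(5173/9) = √5173/3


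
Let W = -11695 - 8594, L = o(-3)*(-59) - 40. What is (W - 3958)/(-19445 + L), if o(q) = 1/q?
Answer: 72741/58396 ≈ 1.2457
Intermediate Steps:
L = -61/3 (L = -59/(-3) - 40 = -1/3*(-59) - 40 = 59/3 - 40 = -61/3 ≈ -20.333)
W = -20289
(W - 3958)/(-19445 + L) = (-20289 - 3958)/(-19445 - 61/3) = -24247/(-58396/3) = -24247*(-3/58396) = 72741/58396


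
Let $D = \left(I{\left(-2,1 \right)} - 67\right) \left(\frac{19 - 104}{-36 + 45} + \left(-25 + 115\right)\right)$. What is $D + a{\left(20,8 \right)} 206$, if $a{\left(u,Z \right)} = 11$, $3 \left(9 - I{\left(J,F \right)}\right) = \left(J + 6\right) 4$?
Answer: $- \frac{76568}{27} \approx -2835.9$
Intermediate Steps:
$I{\left(J,F \right)} = 1 - \frac{4 J}{3}$ ($I{\left(J,F \right)} = 9 - \frac{\left(J + 6\right) 4}{3} = 9 - \frac{\left(6 + J\right) 4}{3} = 9 - \frac{24 + 4 J}{3} = 9 - \left(8 + \frac{4 J}{3}\right) = 1 - \frac{4 J}{3}$)
$D = - \frac{137750}{27}$ ($D = \left(\left(1 - - \frac{8}{3}\right) - 67\right) \left(\frac{19 - 104}{-36 + 45} + \left(-25 + 115\right)\right) = \left(\left(1 + \frac{8}{3}\right) - 67\right) \left(- \frac{85}{9} + 90\right) = \left(\frac{11}{3} - 67\right) \left(\left(-85\right) \frac{1}{9} + 90\right) = - \frac{190 \left(- \frac{85}{9} + 90\right)}{3} = \left(- \frac{190}{3}\right) \frac{725}{9} = - \frac{137750}{27} \approx -5101.9$)
$D + a{\left(20,8 \right)} 206 = - \frac{137750}{27} + 11 \cdot 206 = - \frac{137750}{27} + 2266 = - \frac{76568}{27}$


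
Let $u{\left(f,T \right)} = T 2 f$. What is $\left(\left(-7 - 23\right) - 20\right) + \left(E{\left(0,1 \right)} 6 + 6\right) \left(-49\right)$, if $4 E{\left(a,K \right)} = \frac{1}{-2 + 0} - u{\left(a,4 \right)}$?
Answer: $- \frac{1229}{4} \approx -307.25$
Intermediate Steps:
$u{\left(f,T \right)} = 2 T f$
$E{\left(a,K \right)} = - \frac{1}{8} - 2 a$ ($E{\left(a,K \right)} = \frac{\frac{1}{-2 + 0} - 2 \cdot 4 a}{4} = \frac{\frac{1}{-2} - 8 a}{4} = \frac{- \frac{1}{2} - 8 a}{4} = - \frac{1}{8} - 2 a$)
$\left(\left(-7 - 23\right) - 20\right) + \left(E{\left(0,1 \right)} 6 + 6\right) \left(-49\right) = \left(\left(-7 - 23\right) - 20\right) + \left(\left(- \frac{1}{8} - 0\right) 6 + 6\right) \left(-49\right) = \left(-30 - 20\right) + \left(\left(- \frac{1}{8} + 0\right) 6 + 6\right) \left(-49\right) = -50 + \left(\left(- \frac{1}{8}\right) 6 + 6\right) \left(-49\right) = -50 + \left(- \frac{3}{4} + 6\right) \left(-49\right) = -50 + \frac{21}{4} \left(-49\right) = -50 - \frac{1029}{4} = - \frac{1229}{4}$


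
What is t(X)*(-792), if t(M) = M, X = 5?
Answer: -3960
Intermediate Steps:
t(X)*(-792) = 5*(-792) = -3960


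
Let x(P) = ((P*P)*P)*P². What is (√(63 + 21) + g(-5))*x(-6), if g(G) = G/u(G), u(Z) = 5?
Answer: 7776 - 15552*√21 ≈ -63492.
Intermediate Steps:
x(P) = P⁵ (x(P) = (P²*P)*P² = P³*P² = P⁵)
g(G) = G/5
(√(63 + 21) + g(-5))*x(-6) = (√(63 + 21) + (⅕)*(-5))*(-6)⁵ = (√84 - 1)*(-7776) = (2*√21 - 1)*(-7776) = (-1 + 2*√21)*(-7776) = 7776 - 15552*√21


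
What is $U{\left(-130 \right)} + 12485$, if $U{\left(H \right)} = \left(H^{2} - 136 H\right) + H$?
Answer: $46935$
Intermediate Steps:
$U{\left(H \right)} = H^{2} - 135 H$
$U{\left(-130 \right)} + 12485 = - 130 \left(-135 - 130\right) + 12485 = \left(-130\right) \left(-265\right) + 12485 = 34450 + 12485 = 46935$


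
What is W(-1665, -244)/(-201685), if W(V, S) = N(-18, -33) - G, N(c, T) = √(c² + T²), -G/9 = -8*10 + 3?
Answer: 63/18335 - 3*√157/201685 ≈ 0.0032497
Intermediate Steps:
G = 693 (G = -9*(-8*10 + 3) = -9*(-80 + 3) = -9*(-77) = 693)
N(c, T) = √(T² + c²)
W(V, S) = -693 + 3*√157 (W(V, S) = √((-33)² + (-18)²) - 1*693 = √(1089 + 324) - 693 = √1413 - 693 = 3*√157 - 693 = -693 + 3*√157)
W(-1665, -244)/(-201685) = (-693 + 3*√157)/(-201685) = (-693 + 3*√157)*(-1/201685) = 63/18335 - 3*√157/201685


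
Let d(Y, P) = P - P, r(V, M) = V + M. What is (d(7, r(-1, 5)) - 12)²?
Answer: 144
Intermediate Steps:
r(V, M) = M + V
d(Y, P) = 0
(d(7, r(-1, 5)) - 12)² = (0 - 12)² = (-12)² = 144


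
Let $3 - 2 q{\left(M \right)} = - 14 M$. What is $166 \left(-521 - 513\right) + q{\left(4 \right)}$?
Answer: $- \frac{343229}{2} \approx -1.7161 \cdot 10^{5}$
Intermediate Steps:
$q{\left(M \right)} = \frac{3}{2} + 7 M$ ($q{\left(M \right)} = \frac{3}{2} - \frac{\left(-14\right) M}{2} = \frac{3}{2} + 7 M$)
$166 \left(-521 - 513\right) + q{\left(4 \right)} = 166 \left(-521 - 513\right) + \left(\frac{3}{2} + 7 \cdot 4\right) = 166 \left(-1034\right) + \left(\frac{3}{2} + 28\right) = -171644 + \frac{59}{2} = - \frac{343229}{2}$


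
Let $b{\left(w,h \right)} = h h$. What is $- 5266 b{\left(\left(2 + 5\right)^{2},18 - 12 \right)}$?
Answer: $-189576$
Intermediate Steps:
$b{\left(w,h \right)} = h^{2}$
$- 5266 b{\left(\left(2 + 5\right)^{2},18 - 12 \right)} = - 5266 \left(18 - 12\right)^{2} = - 5266 \cdot 6^{2} = \left(-5266\right) 36 = -189576$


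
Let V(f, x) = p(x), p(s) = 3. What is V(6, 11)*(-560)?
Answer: -1680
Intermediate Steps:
V(f, x) = 3
V(6, 11)*(-560) = 3*(-560) = -1680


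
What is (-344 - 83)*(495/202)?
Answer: -211365/202 ≈ -1046.4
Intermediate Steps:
(-344 - 83)*(495/202) = -211365/202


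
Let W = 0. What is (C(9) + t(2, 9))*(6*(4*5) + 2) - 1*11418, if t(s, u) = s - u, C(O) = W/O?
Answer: -12272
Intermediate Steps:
C(O) = 0 (C(O) = 0/O = 0)
(C(9) + t(2, 9))*(6*(4*5) + 2) - 1*11418 = (0 + (2 - 1*9))*(6*(4*5) + 2) - 1*11418 = (0 + (2 - 9))*(6*20 + 2) - 11418 = (0 - 7)*(120 + 2) - 11418 = -7*122 - 11418 = -854 - 11418 = -12272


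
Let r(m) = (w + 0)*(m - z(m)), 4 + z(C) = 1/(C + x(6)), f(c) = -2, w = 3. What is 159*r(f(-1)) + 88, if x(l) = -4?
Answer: 2243/2 ≈ 1121.5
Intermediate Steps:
z(C) = -4 + 1/(-4 + C) (z(C) = -4 + 1/(C - 4) = -4 + 1/(-4 + C))
r(m) = 3*m - 3*(17 - 4*m)/(-4 + m) (r(m) = (3 + 0)*(m - (17 - 4*m)/(-4 + m)) = 3*(m - (17 - 4*m)/(-4 + m)) = 3*m - 3*(17 - 4*m)/(-4 + m))
159*r(f(-1)) + 88 = 159*(3*(-17 + (-2)**2)/(-4 - 2)) + 88 = 159*(3*(-17 + 4)/(-6)) + 88 = 159*(3*(-1/6)*(-13)) + 88 = 159*(13/2) + 88 = 2067/2 + 88 = 2243/2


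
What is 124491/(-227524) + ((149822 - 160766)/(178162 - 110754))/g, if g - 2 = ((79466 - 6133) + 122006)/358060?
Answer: -4411290431517/7220552677148 ≈ -0.61094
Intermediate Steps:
g = 911459/358060 (g = 2 + ((79466 - 6133) + 122006)/358060 = 2 + (73333 + 122006)*(1/358060) = 2 + 195339*(1/358060) = 2 + 195339/358060 = 911459/358060 ≈ 2.5455)
124491/(-227524) + ((149822 - 160766)/(178162 - 110754))/g = 124491/(-227524) + ((149822 - 160766)/(178162 - 110754))/(911459/358060) = 124491*(-1/227524) - 10944/67408*(358060/911459) = -124491/227524 - 10944*1/67408*(358060/911459) = -124491/227524 - 684/4213*358060/911459 = -124491/227524 - 244913040/3839976767 = -4411290431517/7220552677148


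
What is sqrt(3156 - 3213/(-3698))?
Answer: sqrt(23348202)/86 ≈ 56.186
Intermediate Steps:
sqrt(3156 - 3213/(-3698)) = sqrt(3156 - 3213*(-1/3698)) = sqrt(3156 + 3213/3698) = sqrt(11674101/3698) = sqrt(23348202)/86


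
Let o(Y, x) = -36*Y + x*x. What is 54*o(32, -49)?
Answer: 67446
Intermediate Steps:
o(Y, x) = x**2 - 36*Y (o(Y, x) = -36*Y + x**2 = x**2 - 36*Y)
54*o(32, -49) = 54*((-49)**2 - 36*32) = 54*(2401 - 1152) = 54*1249 = 67446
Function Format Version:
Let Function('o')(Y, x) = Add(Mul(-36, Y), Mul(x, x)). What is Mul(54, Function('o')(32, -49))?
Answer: 67446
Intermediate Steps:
Function('o')(Y, x) = Add(Pow(x, 2), Mul(-36, Y)) (Function('o')(Y, x) = Add(Mul(-36, Y), Pow(x, 2)) = Add(Pow(x, 2), Mul(-36, Y)))
Mul(54, Function('o')(32, -49)) = Mul(54, Add(Pow(-49, 2), Mul(-36, 32))) = Mul(54, Add(2401, -1152)) = Mul(54, 1249) = 67446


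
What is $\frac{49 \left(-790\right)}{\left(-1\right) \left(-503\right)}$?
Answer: $- \frac{38710}{503} \approx -76.958$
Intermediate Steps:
$\frac{49 \left(-790\right)}{\left(-1\right) \left(-503\right)} = - \frac{38710}{503}$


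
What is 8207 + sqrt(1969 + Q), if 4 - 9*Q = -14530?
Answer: 8207 + sqrt(32255)/3 ≈ 8266.9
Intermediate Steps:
Q = 14534/9 (Q = 4/9 - 1/9*(-14530) = 4/9 + 14530/9 = 14534/9 ≈ 1614.9)
8207 + sqrt(1969 + Q) = 8207 + sqrt(1969 + 14534/9) = 8207 + sqrt(32255/9) = 8207 + sqrt(32255)/3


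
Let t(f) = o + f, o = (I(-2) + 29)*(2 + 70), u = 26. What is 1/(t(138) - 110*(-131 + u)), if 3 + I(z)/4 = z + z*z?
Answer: 1/13488 ≈ 7.4140e-5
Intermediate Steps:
I(z) = -12 + 4*z + 4*z² (I(z) = -12 + 4*(z + z*z) = -12 + 4*(z + z²) = -12 + (4*z + 4*z²) = -12 + 4*z + 4*z²)
o = 1800 (o = ((-12 + 4*(-2) + 4*(-2)²) + 29)*(2 + 70) = ((-12 - 8 + 4*4) + 29)*72 = ((-12 - 8 + 16) + 29)*72 = (-4 + 29)*72 = 25*72 = 1800)
t(f) = 1800 + f
1/(t(138) - 110*(-131 + u)) = 1/((1800 + 138) - 110*(-131 + 26)) = 1/(1938 - 110*(-105)) = 1/(1938 + 11550) = 1/13488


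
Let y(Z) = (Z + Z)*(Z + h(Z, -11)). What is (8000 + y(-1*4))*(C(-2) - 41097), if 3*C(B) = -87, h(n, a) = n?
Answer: -331640064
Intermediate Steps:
C(B) = -29 (C(B) = (⅓)*(-87) = -29)
y(Z) = 4*Z² (y(Z) = (Z + Z)*(Z + Z) = (2*Z)*(2*Z) = 4*Z²)
(8000 + y(-1*4))*(C(-2) - 41097) = (8000 + 4*(-1*4)²)*(-29 - 41097) = (8000 + 4*(-4)²)*(-41126) = (8000 + 4*16)*(-41126) = (8000 + 64)*(-41126) = 8064*(-41126) = -331640064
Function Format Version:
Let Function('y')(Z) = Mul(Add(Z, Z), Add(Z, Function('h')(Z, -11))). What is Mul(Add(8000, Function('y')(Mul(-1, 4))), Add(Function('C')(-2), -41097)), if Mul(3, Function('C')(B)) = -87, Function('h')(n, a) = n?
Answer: -331640064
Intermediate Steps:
Function('C')(B) = -29 (Function('C')(B) = Mul(Rational(1, 3), -87) = -29)
Function('y')(Z) = Mul(4, Pow(Z, 2)) (Function('y')(Z) = Mul(Add(Z, Z), Add(Z, Z)) = Mul(Mul(2, Z), Mul(2, Z)) = Mul(4, Pow(Z, 2)))
Mul(Add(8000, Function('y')(Mul(-1, 4))), Add(Function('C')(-2), -41097)) = Mul(Add(8000, Mul(4, Pow(Mul(-1, 4), 2))), Add(-29, -41097)) = Mul(Add(8000, Mul(4, Pow(-4, 2))), -41126) = Mul(Add(8000, Mul(4, 16)), -41126) = Mul(Add(8000, 64), -41126) = Mul(8064, -41126) = -331640064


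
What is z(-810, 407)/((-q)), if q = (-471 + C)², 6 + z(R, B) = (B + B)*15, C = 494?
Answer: -12204/529 ≈ -23.070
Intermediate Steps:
z(R, B) = -6 + 30*B (z(R, B) = -6 + (B + B)*15 = -6 + (2*B)*15 = -6 + 30*B)
q = 529 (q = (-471 + 494)² = 23² = 529)
z(-810, 407)/((-q)) = (-6 + 30*407)/((-1*529)) = (-6 + 12210)/(-529) = 12204*(-1/529) = -12204/529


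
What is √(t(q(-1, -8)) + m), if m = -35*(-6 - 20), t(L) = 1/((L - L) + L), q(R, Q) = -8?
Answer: √14558/4 ≈ 30.164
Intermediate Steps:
t(L) = 1/L (t(L) = 1/(0 + L) = 1/L)
m = 910 (m = -35*(-26) = 910)
√(t(q(-1, -8)) + m) = √(1/(-8) + 910) = √(-⅛ + 910) = √(7279/8) = √14558/4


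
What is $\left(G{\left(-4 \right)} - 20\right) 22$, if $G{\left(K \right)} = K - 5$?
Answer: $-638$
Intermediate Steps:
$G{\left(K \right)} = -5 + K$
$\left(G{\left(-4 \right)} - 20\right) 22 = \left(\left(-5 - 4\right) - 20\right) 22 = \left(-9 - 20\right) 22 = \left(-29\right) 22 = -638$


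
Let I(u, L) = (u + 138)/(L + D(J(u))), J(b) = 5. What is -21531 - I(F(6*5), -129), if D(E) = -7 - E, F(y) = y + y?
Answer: -1011891/47 ≈ -21530.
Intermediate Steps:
F(y) = 2*y
I(u, L) = (138 + u)/(-12 + L) (I(u, L) = (u + 138)/(L + (-7 - 1*5)) = (138 + u)/(L + (-7 - 5)) = (138 + u)/(L - 12) = (138 + u)/(-12 + L))
-21531 - I(F(6*5), -129) = -21531 - (138 + 2*(6*5))/(-12 - 129) = -21531 - (138 + 2*30)/(-141) = -21531 - (-1)*(138 + 60)/141 = -21531 - (-1)*198/141 = -21531 - 1*(-66/47) = -21531 + 66/47 = -1011891/47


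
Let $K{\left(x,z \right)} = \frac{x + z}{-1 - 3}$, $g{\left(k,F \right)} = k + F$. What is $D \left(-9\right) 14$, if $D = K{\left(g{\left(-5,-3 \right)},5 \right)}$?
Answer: $- \frac{189}{2} \approx -94.5$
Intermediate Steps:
$g{\left(k,F \right)} = F + k$
$K{\left(x,z \right)} = - \frac{x}{4} - \frac{z}{4}$ ($K{\left(x,z \right)} = \frac{x + z}{-4} = \left(x + z\right) \left(- \frac{1}{4}\right) = - \frac{x}{4} - \frac{z}{4}$)
$D = \frac{3}{4}$ ($D = - \frac{-3 - 5}{4} - \frac{5}{4} = \left(- \frac{1}{4}\right) \left(-8\right) - \frac{5}{4} = 2 - \frac{5}{4} = \frac{3}{4} \approx 0.75$)
$D \left(-9\right) 14 = \frac{3}{4} \left(-9\right) 14 = \left(- \frac{27}{4}\right) 14 = - \frac{189}{2}$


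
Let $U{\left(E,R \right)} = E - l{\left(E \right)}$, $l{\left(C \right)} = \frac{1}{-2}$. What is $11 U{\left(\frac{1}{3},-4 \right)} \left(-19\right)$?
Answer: $- \frac{1045}{6} \approx -174.17$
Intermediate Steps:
$l{\left(C \right)} = - \frac{1}{2}$
$U{\left(E,R \right)} = \frac{1}{2} + E$ ($U{\left(E,R \right)} = E - - \frac{1}{2} = E + \frac{1}{2} = \frac{1}{2} + E$)
$11 U{\left(\frac{1}{3},-4 \right)} \left(-19\right) = 11 \left(\frac{1}{2} + \frac{1}{3}\right) \left(-19\right) = 11 \cdot \frac{5}{6} \left(-19\right) = \frac{55}{6} \left(-19\right) = - \frac{1045}{6}$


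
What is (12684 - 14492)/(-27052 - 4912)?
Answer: 452/7991 ≈ 0.056564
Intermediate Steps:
(12684 - 14492)/(-27052 - 4912) = -1808/(-31964) = -1808*(-1/31964) = 452/7991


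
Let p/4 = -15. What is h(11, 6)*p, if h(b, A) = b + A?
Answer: -1020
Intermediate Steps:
p = -60 (p = 4*(-15) = -60)
h(b, A) = A + b
h(11, 6)*p = (6 + 11)*(-60) = 17*(-60) = -1020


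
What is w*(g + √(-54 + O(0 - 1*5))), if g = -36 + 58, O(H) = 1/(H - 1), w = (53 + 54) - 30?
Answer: 1694 + 385*I*√78/6 ≈ 1694.0 + 566.71*I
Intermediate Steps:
w = 77 (w = 107 - 30 = 77)
O(H) = 1/(-1 + H)
g = 22
w*(g + √(-54 + O(0 - 1*5))) = 77*(22 + √(-54 + 1/(-1 + (0 - 1*5)))) = 77*(22 + √(-54 + 1/(-1 + (0 - 5)))) = 77*(22 + √(-54 + 1/(-1 - 5))) = 77*(22 + √(-54 + 1/(-6))) = 77*(22 + √(-54 - ⅙)) = 77*(22 + √(-325/6)) = 77*(22 + 5*I*√78/6) = 1694 + 385*I*√78/6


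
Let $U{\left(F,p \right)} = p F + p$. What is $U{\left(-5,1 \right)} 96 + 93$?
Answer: $-291$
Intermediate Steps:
$U{\left(F,p \right)} = p + F p$ ($U{\left(F,p \right)} = F p + p = p + F p$)
$U{\left(-5,1 \right)} 96 + 93 = 1 \left(1 - 5\right) 96 + 93 = 1 \left(-4\right) 96 + 93 = \left(-4\right) 96 + 93 = -384 + 93 = -291$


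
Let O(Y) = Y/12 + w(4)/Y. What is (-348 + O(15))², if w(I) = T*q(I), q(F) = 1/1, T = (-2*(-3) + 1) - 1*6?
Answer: 432681601/3600 ≈ 1.2019e+5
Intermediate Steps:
T = 1 (T = (6 + 1) - 6 = 7 - 6 = 1)
q(F) = 1 (q(F) = 1*1 = 1)
w(I) = 1 (w(I) = 1*1 = 1)
O(Y) = 1/Y + Y/12 (O(Y) = Y/12 + 1/Y = 1/Y + Y/12)
(-348 + O(15))² = (-348 + (1/15 + (1/12)*15))² = (-348 + (1/15 + 5/4))² = (-348 + 79/60)² = (-20801/60)² = 432681601/3600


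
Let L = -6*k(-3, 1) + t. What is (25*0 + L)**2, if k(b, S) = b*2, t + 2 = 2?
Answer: 1296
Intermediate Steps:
t = 0 (t = -2 + 2 = 0)
k(b, S) = 2*b
L = 36 (L = -12*(-3) + 0 = -6*(-6) + 0 = 36 + 0 = 36)
(25*0 + L)**2 = (25*0 + 36)**2 = (0 + 36)**2 = 36**2 = 1296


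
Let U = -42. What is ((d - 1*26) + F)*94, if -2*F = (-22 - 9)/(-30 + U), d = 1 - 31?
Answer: -380465/72 ≈ -5284.2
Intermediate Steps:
d = -30
F = -31/144 (F = -(-22 - 9)/(2*(-30 - 42)) = -(-31)/(2*(-72)) = -(-31)*(-1)/(2*72) = -1/2*31/72 = -31/144 ≈ -0.21528)
((d - 1*26) + F)*94 = ((-30 - 1*26) - 31/144)*94 = ((-30 - 26) - 31/144)*94 = (-56 - 31/144)*94 = -8095/144*94 = -380465/72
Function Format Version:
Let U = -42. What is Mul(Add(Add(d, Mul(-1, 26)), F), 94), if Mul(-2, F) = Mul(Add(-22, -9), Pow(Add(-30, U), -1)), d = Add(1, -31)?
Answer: Rational(-380465, 72) ≈ -5284.2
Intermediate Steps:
d = -30
F = Rational(-31, 144) (F = Mul(Rational(-1, 2), Mul(Add(-22, -9), Pow(Add(-30, -42), -1))) = Mul(Rational(-1, 2), Mul(-31, Pow(-72, -1))) = Mul(Rational(-1, 2), Mul(-31, Rational(-1, 72))) = Mul(Rational(-1, 2), Rational(31, 72)) = Rational(-31, 144) ≈ -0.21528)
Mul(Add(Add(d, Mul(-1, 26)), F), 94) = Mul(Add(Add(-30, Mul(-1, 26)), Rational(-31, 144)), 94) = Mul(Add(Add(-30, -26), Rational(-31, 144)), 94) = Mul(Add(-56, Rational(-31, 144)), 94) = Mul(Rational(-8095, 144), 94) = Rational(-380465, 72)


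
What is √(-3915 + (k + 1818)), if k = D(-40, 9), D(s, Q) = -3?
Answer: 10*I*√21 ≈ 45.826*I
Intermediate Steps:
k = -3
√(-3915 + (k + 1818)) = √(-3915 + (-3 + 1818)) = √(-3915 + 1815) = √(-2100) = 10*I*√21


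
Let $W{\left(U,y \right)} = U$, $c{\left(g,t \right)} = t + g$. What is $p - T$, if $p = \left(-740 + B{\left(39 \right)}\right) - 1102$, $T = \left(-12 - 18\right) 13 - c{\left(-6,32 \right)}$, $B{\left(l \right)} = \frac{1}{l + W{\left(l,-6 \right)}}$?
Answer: $- \frac{111227}{78} \approx -1426.0$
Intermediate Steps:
$c{\left(g,t \right)} = g + t$
$B{\left(l \right)} = \frac{1}{2 l}$ ($B{\left(l \right)} = \frac{1}{l + l} = \frac{1}{2 l}$)
$T = -416$ ($T = \left(-12 - 18\right) 13 - \left(-6 + 32\right) = \left(-30\right) 13 - 26 = -390 - 26 = -416$)
$p = - \frac{143675}{78}$ ($p = \left(-740 + \frac{1}{2 \cdot 39}\right) - 1102 = \left(-740 + \frac{1}{2} \cdot \frac{1}{39}\right) - 1102 = \left(-740 + \frac{1}{78}\right) - 1102 = - \frac{57719}{78} - 1102 = - \frac{143675}{78} \approx -1842.0$)
$p - T = - \frac{143675}{78} - -416 = - \frac{143675}{78} + 416 = - \frac{111227}{78}$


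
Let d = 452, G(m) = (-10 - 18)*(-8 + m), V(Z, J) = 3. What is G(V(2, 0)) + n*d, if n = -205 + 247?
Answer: 19124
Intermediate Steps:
G(m) = 224 - 28*m (G(m) = -28*(-8 + m) = 224 - 28*m)
n = 42
G(V(2, 0)) + n*d = (224 - 28*3) + 42*452 = (224 - 84) + 18984 = 140 + 18984 = 19124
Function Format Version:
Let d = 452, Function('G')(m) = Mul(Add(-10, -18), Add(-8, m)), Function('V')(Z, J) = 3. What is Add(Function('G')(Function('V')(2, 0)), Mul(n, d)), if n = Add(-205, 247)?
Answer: 19124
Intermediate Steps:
Function('G')(m) = Add(224, Mul(-28, m)) (Function('G')(m) = Mul(-28, Add(-8, m)) = Add(224, Mul(-28, m)))
n = 42
Add(Function('G')(Function('V')(2, 0)), Mul(n, d)) = Add(Add(224, Mul(-28, 3)), Mul(42, 452)) = Add(Add(224, -84), 18984) = Add(140, 18984) = 19124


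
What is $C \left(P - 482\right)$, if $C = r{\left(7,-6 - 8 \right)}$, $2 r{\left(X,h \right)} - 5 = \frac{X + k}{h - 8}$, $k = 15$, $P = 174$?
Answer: $-616$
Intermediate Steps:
$r{\left(X,h \right)} = \frac{5}{2} + \frac{15 + X}{2 \left(-8 + h\right)}$ ($r{\left(X,h \right)} = \frac{5}{2} + \frac{\left(X + 15\right) \frac{1}{h - 8}}{2} = \frac{5}{2} + \frac{\left(15 + X\right) \frac{1}{-8 + h}}{2} = \frac{5}{2} + \frac{\frac{1}{-8 + h} \left(15 + X\right)}{2} = \frac{5}{2} + \frac{15 + X}{2 \left(-8 + h\right)}$)
$C = 2$ ($C = \frac{-25 + 7 + 5 \left(-6 - 8\right)}{2 \left(-8 - 14\right)} = \frac{-25 + 7 + 5 \left(-14\right)}{2 \left(-8 - 14\right)} = \frac{-25 + 7 - 70}{2 \left(-22\right)} = \frac{1}{2} \left(- \frac{1}{22}\right) \left(-88\right) = 2$)
$C \left(P - 482\right) = 2 \left(174 - 482\right) = 2 \left(-308\right) = -616$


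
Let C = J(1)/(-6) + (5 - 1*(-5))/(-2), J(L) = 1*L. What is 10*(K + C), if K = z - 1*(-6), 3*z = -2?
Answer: 5/3 ≈ 1.6667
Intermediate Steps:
z = -2/3 (z = (1/3)*(-2) = -2/3 ≈ -0.66667)
K = 16/3 (K = -2/3 - 1*(-6) = -2/3 + 6 = 16/3 ≈ 5.3333)
J(L) = L
C = -31/6 (C = 1/(-6) + (5 - 1*(-5))/(-2) = 1*(-1/6) + (5 + 5)*(-1/2) = -1/6 + 10*(-1/2) = -1/6 - 5 = -31/6 ≈ -5.1667)
10*(K + C) = 10*(16/3 - 31/6) = 10*(1/6) = 5/3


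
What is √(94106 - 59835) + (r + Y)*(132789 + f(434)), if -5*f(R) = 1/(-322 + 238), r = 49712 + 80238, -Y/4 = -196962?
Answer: 3656204424217/30 + √34271 ≈ 1.2187e+11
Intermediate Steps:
Y = 787848 (Y = -4*(-196962) = 787848)
r = 129950
f(R) = 1/420 (f(R) = -1/(5*(-322 + 238)) = -⅕/(-84) = -⅕*(-1/84) = 1/420)
√(94106 - 59835) + (r + Y)*(132789 + f(434)) = √(94106 - 59835) + (129950 + 787848)*(132789 + 1/420) = √34271 + 917798*(55771381/420) = √34271 + 3656204424217/30 = 3656204424217/30 + √34271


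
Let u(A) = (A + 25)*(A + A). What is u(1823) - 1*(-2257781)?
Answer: 8995589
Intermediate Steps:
u(A) = 2*A*(25 + A) (u(A) = (25 + A)*(2*A) = 2*A*(25 + A))
u(1823) - 1*(-2257781) = 2*1823*(25 + 1823) - 1*(-2257781) = 2*1823*1848 + 2257781 = 6737808 + 2257781 = 8995589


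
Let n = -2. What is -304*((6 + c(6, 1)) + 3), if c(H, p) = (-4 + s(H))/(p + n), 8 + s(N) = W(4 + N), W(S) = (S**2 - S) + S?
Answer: 24016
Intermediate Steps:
W(S) = S**2
s(N) = -8 + (4 + N)**2
c(H, p) = (-12 + (4 + H)**2)/(-2 + p) (c(H, p) = (-4 + (-8 + (4 + H)**2))/(p - 2) = (-12 + (4 + H)**2)/(-2 + p))
-304*((6 + c(6, 1)) + 3) = -304*((6 + (-12 + (4 + 6)**2)/(-2 + 1)) + 3) = -304*((6 + (-12 + 10**2)/(-1)) + 3) = -304*((6 - (-12 + 100)) + 3) = -304*((6 - 1*88) + 3) = -304*((6 - 88) + 3) = -304*(-82 + 3) = -304*(-79) = 24016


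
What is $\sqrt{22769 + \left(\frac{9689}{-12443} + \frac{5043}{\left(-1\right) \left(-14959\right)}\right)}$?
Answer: $\frac{\sqrt{788843518527967084987}}{186134837} \approx 150.89$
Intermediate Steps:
$\sqrt{22769 + \left(\frac{9689}{-12443} + \frac{5043}{\left(-1\right) \left(-14959\right)}\right)} = \sqrt{22769 + \left(9689 \left(- \frac{1}{12443}\right) + \frac{5043}{14959}\right)} = \sqrt{22769 + \left(- \frac{9689}{12443} + 5043 \cdot \frac{1}{14959}\right)} = \sqrt{22769 + \left(- \frac{9689}{12443} + \frac{5043}{14959}\right)} = \sqrt{22769 - \frac{82187702}{186134837}} = \sqrt{\frac{4238021915951}{186134837}} = \frac{\sqrt{788843518527967084987}}{186134837}$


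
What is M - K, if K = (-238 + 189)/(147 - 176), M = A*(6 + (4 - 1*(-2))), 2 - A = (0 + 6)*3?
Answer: -5617/29 ≈ -193.69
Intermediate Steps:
A = -16 (A = 2 - (0 + 6)*3 = 2 - 6*3 = 2 - 1*18 = 2 - 18 = -16)
M = -192 (M = -16*(6 + (4 - 1*(-2))) = -16*(6 + (4 + 2)) = -16*(6 + 6) = -16*12 = -192)
K = 49/29 (K = -49/(-29) = -49*(-1/29) = 49/29 ≈ 1.6897)
M - K = -192 - 1*49/29 = -192 - 49/29 = -5617/29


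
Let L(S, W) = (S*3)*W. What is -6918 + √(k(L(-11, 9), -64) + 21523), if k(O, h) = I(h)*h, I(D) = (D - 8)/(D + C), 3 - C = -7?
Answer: -6918 + √192939/3 ≈ -6771.6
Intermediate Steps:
C = 10 (C = 3 - 1*(-7) = 3 + 7 = 10)
L(S, W) = 3*S*W (L(S, W) = (3*S)*W = 3*S*W)
I(D) = (-8 + D)/(10 + D) (I(D) = (D - 8)/(D + 10) = (-8 + D)/(10 + D))
k(O, h) = h*(-8 + h)/(10 + h) (k(O, h) = ((-8 + h)/(10 + h))*h = h*(-8 + h)/(10 + h))
-6918 + √(k(L(-11, 9), -64) + 21523) = -6918 + √(-64*(-8 - 64)/(10 - 64) + 21523) = -6918 + √(-64*(-72)/(-54) + 21523) = -6918 + √(-64*(-1/54)*(-72) + 21523) = -6918 + √(-256/3 + 21523) = -6918 + √(64313/3) = -6918 + √192939/3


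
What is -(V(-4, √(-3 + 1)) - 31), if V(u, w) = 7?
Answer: 24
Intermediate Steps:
-(V(-4, √(-3 + 1)) - 31) = -(7 - 31) = -1*(-24) = 24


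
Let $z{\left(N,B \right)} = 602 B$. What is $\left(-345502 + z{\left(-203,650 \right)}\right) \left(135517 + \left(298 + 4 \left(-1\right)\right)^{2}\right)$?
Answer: $10165003494$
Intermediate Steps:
$\left(-345502 + z{\left(-203,650 \right)}\right) \left(135517 + \left(298 + 4 \left(-1\right)\right)^{2}\right) = \left(-345502 + 602 \cdot 650\right) \left(135517 + \left(298 + 4 \left(-1\right)\right)^{2}\right) = \left(-345502 + 391300\right) \left(135517 + \left(298 - 4\right)^{2}\right) = 45798 \left(135517 + 294^{2}\right) = 45798 \left(135517 + 86436\right) = 45798 \cdot 221953 = 10165003494$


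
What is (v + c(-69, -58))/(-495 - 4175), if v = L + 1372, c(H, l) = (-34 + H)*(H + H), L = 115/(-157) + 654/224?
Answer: -274102683/82117280 ≈ -3.3379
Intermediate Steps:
L = 38459/17584 (L = 115*(-1/157) + 654*(1/224) = -115/157 + 327/112 = 38459/17584 ≈ 2.1872)
c(H, l) = 2*H*(-34 + H) (c(H, l) = (-34 + H)*(2*H) = 2*H*(-34 + H))
v = 24163707/17584 (v = 38459/17584 + 1372 = 24163707/17584 ≈ 1374.2)
(v + c(-69, -58))/(-495 - 4175) = (24163707/17584 + 2*(-69)*(-34 - 69))/(-495 - 4175) = (24163707/17584 + 2*(-69)*(-103))/(-4670) = (24163707/17584 + 14214)*(-1/4670) = (274102683/17584)*(-1/4670) = -274102683/82117280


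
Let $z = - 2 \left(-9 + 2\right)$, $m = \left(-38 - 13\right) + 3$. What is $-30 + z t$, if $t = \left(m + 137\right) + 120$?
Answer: $2896$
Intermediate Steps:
$m = -48$ ($m = -51 + 3 = -48$)
$t = 209$ ($t = \left(-48 + 137\right) + 120 = 89 + 120 = 209$)
$z = 14$ ($z = \left(-2\right) \left(-7\right) = 14$)
$-30 + z t = -30 + 14 \cdot 209 = -30 + 2926 = 2896$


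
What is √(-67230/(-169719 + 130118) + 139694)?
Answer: 2*√1383022331/199 ≈ 373.76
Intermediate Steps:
√(-67230/(-169719 + 130118) + 139694) = √(-67230/(-39601) + 139694) = √(-67230*(-1/39601) + 139694) = √(67230/39601 + 139694) = √(5532089324/39601) = 2*√1383022331/199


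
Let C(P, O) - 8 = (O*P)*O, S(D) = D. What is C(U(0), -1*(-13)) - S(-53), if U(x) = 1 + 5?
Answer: 1075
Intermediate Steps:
U(x) = 6
C(P, O) = 8 + P*O² (C(P, O) = 8 + (O*P)*O = 8 + P*O²)
C(U(0), -1*(-13)) - S(-53) = (8 + 6*(-1*(-13))²) - 1*(-53) = (8 + 6*13²) + 53 = (8 + 6*169) + 53 = (8 + 1014) + 53 = 1022 + 53 = 1075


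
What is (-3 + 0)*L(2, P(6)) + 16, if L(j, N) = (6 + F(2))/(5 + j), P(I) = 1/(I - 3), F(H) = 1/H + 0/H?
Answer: 185/14 ≈ 13.214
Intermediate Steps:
F(H) = 1/H (F(H) = 1/H + 0 = 1/H)
P(I) = 1/(-3 + I)
L(j, N) = 13/(2*(5 + j)) (L(j, N) = (6 + 1/2)/(5 + j) = 13/(2*(5 + j)))
(-3 + 0)*L(2, P(6)) + 16 = (-3 + 0)*(13/(2*(5 + 2))) + 16 = -39/(2*7) + 16 = -3*13/14 + 16 = -39/14 + 16 = 185/14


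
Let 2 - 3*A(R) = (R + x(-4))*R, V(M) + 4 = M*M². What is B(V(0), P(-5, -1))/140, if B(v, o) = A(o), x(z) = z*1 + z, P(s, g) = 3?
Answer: 17/420 ≈ 0.040476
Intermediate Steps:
x(z) = 2*z (x(z) = z + z = 2*z)
V(M) = -4 + M³ (V(M) = -4 + M*M² = -4 + M³)
A(R) = ⅔ - R*(-8 + R)/3 (A(R) = ⅔ - (R + 2*(-4))*R/3 = ⅔ - (R - 8)*R/3 = ⅔ - (-8 + R)*R/3 = ⅔ - R*(-8 + R)/3)
B(v, o) = ⅔ - o²/3 + 8*o/3
B(V(0), P(-5, -1))/140 = (⅔ - ⅓*3² + (8/3)*3)/140 = (⅔ - ⅓*9 + 8)*(1/140) = (⅔ - 3 + 8)*(1/140) = (17/3)*(1/140) = 17/420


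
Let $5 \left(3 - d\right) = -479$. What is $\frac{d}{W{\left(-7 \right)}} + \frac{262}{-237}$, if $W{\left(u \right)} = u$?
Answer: $- \frac{126248}{8295} \approx -15.22$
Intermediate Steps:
$d = \frac{494}{5}$ ($d = 3 - - \frac{479}{5} = 3 + \frac{479}{5} = \frac{494}{5} \approx 98.8$)
$\frac{d}{W{\left(-7 \right)}} + \frac{262}{-237} = \frac{494}{5 \left(-7\right)} + \frac{262}{-237} = \frac{494}{5} \left(- \frac{1}{7}\right) + 262 \left(- \frac{1}{237}\right) = - \frac{494}{35} - \frac{262}{237} = - \frac{126248}{8295}$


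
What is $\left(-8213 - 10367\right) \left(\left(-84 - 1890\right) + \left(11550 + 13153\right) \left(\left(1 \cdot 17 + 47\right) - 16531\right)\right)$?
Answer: $7558088989500$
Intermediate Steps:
$\left(-8213 - 10367\right) \left(\left(-84 - 1890\right) + \left(11550 + 13153\right) \left(\left(1 \cdot 17 + 47\right) - 16531\right)\right) = - 18580 \left(\left(-84 - 1890\right) + 24703 \left(\left(17 + 47\right) - 16531\right)\right) = - 18580 \left(-1974 + 24703 \left(64 - 16531\right)\right) = - 18580 \left(-1974 + 24703 \left(-16467\right)\right) = - 18580 \left(-1974 - 406784301\right) = \left(-18580\right) \left(-406786275\right) = 7558088989500$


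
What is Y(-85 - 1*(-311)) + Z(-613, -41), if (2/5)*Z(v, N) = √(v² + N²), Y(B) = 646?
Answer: 646 + 25*√15098/2 ≈ 2181.9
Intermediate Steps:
Z(v, N) = 5*√(N² + v²)/2 (Z(v, N) = 5*√(v² + N²)/2 = 5*√(N² + v²)/2)
Y(-85 - 1*(-311)) + Z(-613, -41) = 646 + 5*√((-41)² + (-613)²)/2 = 646 + 5*√(1681 + 375769)/2 = 646 + 5*√377450/2 = 646 + 5*(5*√15098)/2 = 646 + 25*√15098/2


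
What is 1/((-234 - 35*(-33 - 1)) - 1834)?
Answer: -1/878 ≈ -0.0011390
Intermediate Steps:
1/((-234 - 35*(-33 - 1)) - 1834) = 1/((-234 - 35*(-34)) - 1834) = 1/((-234 + 1190) - 1834) = 1/(956 - 1834) = 1/(-878) = -1/878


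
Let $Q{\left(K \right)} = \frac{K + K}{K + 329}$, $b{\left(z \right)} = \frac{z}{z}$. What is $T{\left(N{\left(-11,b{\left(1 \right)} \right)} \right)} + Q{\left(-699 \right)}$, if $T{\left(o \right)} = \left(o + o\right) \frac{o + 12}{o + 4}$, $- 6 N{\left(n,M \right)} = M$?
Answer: $\frac{35096}{12765} \approx 2.7494$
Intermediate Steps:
$b{\left(z \right)} = 1$
$N{\left(n,M \right)} = - \frac{M}{6}$
$Q{\left(K \right)} = \frac{2 K}{329 + K}$
$T{\left(o \right)} = \frac{2 o \left(12 + o\right)}{4 + o}$ ($T{\left(o \right)} = 2 o \frac{12 + o}{4 + o} = \frac{2 o \left(12 + o\right)}{4 + o}$)
$T{\left(N{\left(-11,b{\left(1 \right)} \right)} \right)} + Q{\left(-699 \right)} = \frac{2 \left(\left(- \frac{1}{6}\right) 1\right) \left(12 - \frac{1}{6}\right)}{4 - \frac{1}{6}} + 2 \left(-699\right) \frac{1}{329 - 699} = 2 \left(- \frac{1}{6}\right) \frac{1}{4 - \frac{1}{6}} \left(12 - \frac{1}{6}\right) + 2 \left(-699\right) \frac{1}{-370} = 2 \left(- \frac{1}{6}\right) \frac{1}{\frac{23}{6}} \cdot \frac{71}{6} + 2 \left(-699\right) \left(- \frac{1}{370}\right) = 2 \left(- \frac{1}{6}\right) \frac{6}{23} \cdot \frac{71}{6} + \frac{699}{185} = - \frac{71}{69} + \frac{699}{185} = \frac{35096}{12765}$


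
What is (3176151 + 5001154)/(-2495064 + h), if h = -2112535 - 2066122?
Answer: -8177305/6673721 ≈ -1.2253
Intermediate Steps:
h = -4178657
(3176151 + 5001154)/(-2495064 + h) = (3176151 + 5001154)/(-2495064 - 4178657) = 8177305/(-6673721) = 8177305*(-1/6673721) = -8177305/6673721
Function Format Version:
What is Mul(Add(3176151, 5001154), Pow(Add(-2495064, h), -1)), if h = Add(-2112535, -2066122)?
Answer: Rational(-8177305, 6673721) ≈ -1.2253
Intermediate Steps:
h = -4178657
Mul(Add(3176151, 5001154), Pow(Add(-2495064, h), -1)) = Mul(Add(3176151, 5001154), Pow(Add(-2495064, -4178657), -1)) = Mul(8177305, Pow(-6673721, -1)) = Mul(8177305, Rational(-1, 6673721)) = Rational(-8177305, 6673721)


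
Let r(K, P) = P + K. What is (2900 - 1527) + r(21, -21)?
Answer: 1373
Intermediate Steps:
r(K, P) = K + P
(2900 - 1527) + r(21, -21) = (2900 - 1527) + (21 - 21) = 1373 + 0 = 1373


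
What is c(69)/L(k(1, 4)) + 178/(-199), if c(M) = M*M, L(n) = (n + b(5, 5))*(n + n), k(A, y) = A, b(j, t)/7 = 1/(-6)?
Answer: -2842495/199 ≈ -14284.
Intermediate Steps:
b(j, t) = -7/6 (b(j, t) = 7/(-6) = 7*(-1/6) = -7/6)
L(n) = 2*n*(-7/6 + n) (L(n) = (n - 7/6)*(n + n) = (-7/6 + n)*(2*n) = 2*n*(-7/6 + n))
c(M) = M**2
c(69)/L(k(1, 4)) + 178/(-199) = 69**2/(((1/3)*1*(-7 + 6*1))) + 178/(-199) = 4761/(((1/3)*1*(-7 + 6))) + 178*(-1/199) = 4761/(((1/3)*1*(-1))) - 178/199 = 4761/(-1/3) - 178/199 = 4761*(-3) - 178/199 = -14283 - 178/199 = -2842495/199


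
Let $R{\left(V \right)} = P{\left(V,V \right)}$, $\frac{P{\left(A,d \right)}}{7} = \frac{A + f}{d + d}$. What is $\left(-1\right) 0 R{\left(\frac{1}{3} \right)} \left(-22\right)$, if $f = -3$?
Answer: $0$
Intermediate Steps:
$P{\left(A,d \right)} = \frac{7 \left(-3 + A\right)}{2 d}$ ($P{\left(A,d \right)} = 7 \frac{A - 3}{d + d} = 7 \frac{-3 + A}{2 d} = \frac{7 \left(-3 + A\right)}{2 d}$)
$R{\left(V \right)} = \frac{7 \left(-3 + V\right)}{2 V}$
$\left(-1\right) 0 R{\left(\frac{1}{3} \right)} \left(-22\right) = \left(-1\right) 0 \frac{7 \left(-3 + \frac{1}{3}\right)}{2 \cdot \frac{1}{3}} \left(-22\right) = 0 \frac{7 \frac{1}{\frac{1}{3}} \left(-3 + \frac{1}{3}\right)}{2} \left(-22\right) = 0 \cdot \frac{7}{2} \cdot 3 \left(- \frac{8}{3}\right) \left(-22\right) = 0 \left(-28\right) \left(-22\right) = 0 \left(-22\right) = 0$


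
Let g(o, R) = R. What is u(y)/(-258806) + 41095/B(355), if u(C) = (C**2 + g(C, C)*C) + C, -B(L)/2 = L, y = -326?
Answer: -1078631303/18375226 ≈ -58.700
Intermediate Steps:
B(L) = -2*L
u(C) = C + 2*C**2 (u(C) = (C**2 + C*C) + C = (C**2 + C**2) + C = 2*C**2 + C = C + 2*C**2)
u(y)/(-258806) + 41095/B(355) = -326*(1 + 2*(-326))/(-258806) + 41095/((-2*355)) = -326*(1 - 652)*(-1/258806) + 41095/(-710) = -326*(-651)*(-1/258806) + 41095*(-1/710) = 212226*(-1/258806) - 8219/142 = -106113/129403 - 8219/142 = -1078631303/18375226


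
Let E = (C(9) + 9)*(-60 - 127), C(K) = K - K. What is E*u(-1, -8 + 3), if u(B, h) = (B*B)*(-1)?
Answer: 1683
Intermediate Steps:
C(K) = 0
u(B, h) = -B**2 (u(B, h) = B**2*(-1) = -B**2)
E = -1683 (E = (0 + 9)*(-60 - 127) = 9*(-187) = -1683)
E*u(-1, -8 + 3) = -(-1683)*(-1)**2 = -(-1683) = -1683*(-1) = 1683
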